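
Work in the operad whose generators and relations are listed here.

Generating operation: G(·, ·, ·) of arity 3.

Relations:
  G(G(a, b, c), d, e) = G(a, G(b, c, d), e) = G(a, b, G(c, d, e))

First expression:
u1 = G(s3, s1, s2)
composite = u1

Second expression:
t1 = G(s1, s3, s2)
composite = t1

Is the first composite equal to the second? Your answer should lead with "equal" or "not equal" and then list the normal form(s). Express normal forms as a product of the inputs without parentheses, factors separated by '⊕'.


not equal; first: s3 ⊕ s1 ⊕ s2; second: s1 ⊕ s3 ⊕ s2

The first composite normalizes to s3 ⊕ s1 ⊕ s2
The second composite normalizes to s1 ⊕ s3 ⊕ s2
The forms do not match — not equal.


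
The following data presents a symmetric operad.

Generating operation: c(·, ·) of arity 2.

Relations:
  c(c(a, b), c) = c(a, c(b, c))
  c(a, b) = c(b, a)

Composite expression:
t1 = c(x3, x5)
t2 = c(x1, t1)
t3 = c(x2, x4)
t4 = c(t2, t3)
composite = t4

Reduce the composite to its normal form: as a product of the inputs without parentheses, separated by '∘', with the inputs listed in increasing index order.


With c associative and commutative, the x-input set is all that matters.
c(x3, x5) collapses to x3 ∘ x5
c(x1, c(x3, x5)) collapses to x1 ∘ x3 ∘ x5
c(x2, x4) collapses to x2 ∘ x4
c(c(x1, c(x3, x5)), c(x2, x4)) collapses to x1 ∘ x3 ∘ x5 ∘ x2 ∘ x4
putting the inputs in ascending order: x1 ∘ x2 ∘ x3 ∘ x4 ∘ x5

x1 ∘ x2 ∘ x3 ∘ x4 ∘ x5


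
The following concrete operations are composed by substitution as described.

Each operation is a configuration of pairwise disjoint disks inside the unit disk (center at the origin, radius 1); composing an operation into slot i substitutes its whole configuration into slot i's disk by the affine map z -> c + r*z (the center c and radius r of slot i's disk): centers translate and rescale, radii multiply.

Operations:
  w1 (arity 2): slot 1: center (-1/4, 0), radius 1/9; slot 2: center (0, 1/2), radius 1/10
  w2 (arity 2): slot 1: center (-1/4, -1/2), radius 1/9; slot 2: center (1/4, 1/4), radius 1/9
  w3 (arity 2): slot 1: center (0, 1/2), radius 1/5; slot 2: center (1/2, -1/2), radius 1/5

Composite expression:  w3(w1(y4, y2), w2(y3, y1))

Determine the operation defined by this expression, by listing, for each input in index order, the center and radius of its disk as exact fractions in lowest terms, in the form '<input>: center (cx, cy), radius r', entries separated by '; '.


y1: center (11/20, -9/20), radius 1/45; y2: center (0, 3/5), radius 1/50; y3: center (9/20, -3/5), radius 1/45; y4: center (-1/20, 1/2), radius 1/45

Follow each y-input down from w3: c' goes to c + r*c', radius to r*r'.
input y4: applying the 2 nested substitutions gives center (-1/20, 1/2), radius 1/45
input y2: applying the 2 nested substitutions gives center (0, 3/5), radius 1/50
input y3: applying the 2 nested substitutions gives center (9/20, -3/5), radius 1/45
input y1: applying the 2 nested substitutions gives center (11/20, -9/20), radius 1/45


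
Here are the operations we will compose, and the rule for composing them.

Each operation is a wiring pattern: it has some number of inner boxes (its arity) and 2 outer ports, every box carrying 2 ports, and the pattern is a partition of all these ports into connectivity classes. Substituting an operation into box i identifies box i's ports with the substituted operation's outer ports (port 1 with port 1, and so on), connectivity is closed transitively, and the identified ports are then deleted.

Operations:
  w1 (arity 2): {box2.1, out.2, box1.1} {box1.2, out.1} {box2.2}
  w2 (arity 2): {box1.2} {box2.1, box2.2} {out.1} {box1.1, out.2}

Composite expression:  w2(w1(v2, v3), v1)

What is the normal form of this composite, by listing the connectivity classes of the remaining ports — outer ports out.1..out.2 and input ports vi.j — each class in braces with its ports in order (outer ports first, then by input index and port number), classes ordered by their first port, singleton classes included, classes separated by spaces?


{out.1} {out.2, v2.2} {v1.1, v1.2} {v2.1, v3.1} {v3.2}

Substituting into w2 glues patterns; closure does the rest.
after w1, the pattern on (v2, v3) reads {out.1, v2.2} {out.2, v2.1, v3.1} {v3.2} (out.j = its outer ports)
after w2, the pattern on (v2, v3, v1) reads {out.1} {out.2, v2.2} {v1.1, v1.2} {v2.1, v3.1} {v3.2} (out.j = its outer ports)


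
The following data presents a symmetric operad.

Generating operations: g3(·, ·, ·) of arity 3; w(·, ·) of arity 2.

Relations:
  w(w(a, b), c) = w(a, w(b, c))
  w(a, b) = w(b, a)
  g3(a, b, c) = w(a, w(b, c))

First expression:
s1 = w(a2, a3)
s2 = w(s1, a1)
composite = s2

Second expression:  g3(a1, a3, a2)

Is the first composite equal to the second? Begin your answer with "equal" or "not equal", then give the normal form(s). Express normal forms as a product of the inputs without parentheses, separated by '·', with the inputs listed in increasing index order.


Reducing the first expression gives a1 · a2 · a3
Reducing the second expression gives a1 · a2 · a3
Same normal form: equal.

equal; the common form is a1 · a2 · a3


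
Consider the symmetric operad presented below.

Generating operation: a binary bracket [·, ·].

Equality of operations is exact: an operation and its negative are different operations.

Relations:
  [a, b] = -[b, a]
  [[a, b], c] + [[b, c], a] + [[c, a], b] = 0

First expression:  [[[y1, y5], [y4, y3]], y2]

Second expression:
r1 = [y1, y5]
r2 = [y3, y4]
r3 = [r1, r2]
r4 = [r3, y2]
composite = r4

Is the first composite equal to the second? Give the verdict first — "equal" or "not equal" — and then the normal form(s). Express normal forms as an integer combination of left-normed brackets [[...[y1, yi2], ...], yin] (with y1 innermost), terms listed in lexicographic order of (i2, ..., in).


not equal; first: -[[[[y1, y5], y3], y4], y2] + [[[[y1, y5], y4], y3], y2]; second: [[[[y1, y5], y3], y4], y2] - [[[[y1, y5], y4], y3], y2]

Normal form of the first expression: -[[[[y1, y5], y3], y4], y2] + [[[[y1, y5], y4], y3], y2]
Normal form of the second expression: [[[[y1, y5], y3], y4], y2] - [[[[y1, y5], y4], y3], y2]
Different reductions; not equal.


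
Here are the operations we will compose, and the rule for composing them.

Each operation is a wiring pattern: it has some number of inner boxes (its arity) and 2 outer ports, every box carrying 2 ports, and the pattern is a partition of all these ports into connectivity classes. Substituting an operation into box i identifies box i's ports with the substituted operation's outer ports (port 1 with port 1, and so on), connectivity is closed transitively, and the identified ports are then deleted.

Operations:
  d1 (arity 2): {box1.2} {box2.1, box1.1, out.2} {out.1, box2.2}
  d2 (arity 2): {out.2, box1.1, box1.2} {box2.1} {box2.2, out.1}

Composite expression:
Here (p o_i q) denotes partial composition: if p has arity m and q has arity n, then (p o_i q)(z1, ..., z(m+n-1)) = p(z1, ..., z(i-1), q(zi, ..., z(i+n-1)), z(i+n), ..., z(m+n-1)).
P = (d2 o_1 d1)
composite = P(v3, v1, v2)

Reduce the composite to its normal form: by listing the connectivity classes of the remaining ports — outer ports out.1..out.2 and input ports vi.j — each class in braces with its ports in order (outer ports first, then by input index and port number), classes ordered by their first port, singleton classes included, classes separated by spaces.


After gluing at d2, chains via deleted ports link the v-ports.
through d1, on inputs (v3, v1): {out.1, v1.2} {out.2, v1.1, v3.1} {v3.2} (out.j = stage outer ports)
through d2, on inputs (v3, v1, v2): {out.1, v2.2} {out.2, v1.1, v1.2, v3.1} {v2.1} {v3.2} (out.j = stage outer ports)

{out.1, v2.2} {out.2, v1.1, v1.2, v3.1} {v2.1} {v3.2}


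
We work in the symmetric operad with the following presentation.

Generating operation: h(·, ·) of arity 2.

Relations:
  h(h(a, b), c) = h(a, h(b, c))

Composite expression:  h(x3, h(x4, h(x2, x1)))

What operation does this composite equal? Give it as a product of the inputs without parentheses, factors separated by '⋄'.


All parenthesizations of h agree; list the x-inputs left to right.
h(x2, x1) collapses to x2 ⋄ x1
h(x4, h(x2, x1)) collapses to x4 ⋄ x2 ⋄ x1
h(x3, h(x4, h(x2, x1))) collapses to x3 ⋄ x4 ⋄ x2 ⋄ x1

x3 ⋄ x4 ⋄ x2 ⋄ x1


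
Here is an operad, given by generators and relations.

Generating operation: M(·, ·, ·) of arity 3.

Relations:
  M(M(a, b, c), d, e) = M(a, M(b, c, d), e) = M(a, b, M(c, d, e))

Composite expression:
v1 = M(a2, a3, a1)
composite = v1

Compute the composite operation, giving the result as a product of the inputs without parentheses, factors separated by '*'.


a2 * a3 * a1

Every regrouping of M is equal, so read the a-inputs in written order.
M(a2, a3, a1) linearizes to a2 * a3 * a1


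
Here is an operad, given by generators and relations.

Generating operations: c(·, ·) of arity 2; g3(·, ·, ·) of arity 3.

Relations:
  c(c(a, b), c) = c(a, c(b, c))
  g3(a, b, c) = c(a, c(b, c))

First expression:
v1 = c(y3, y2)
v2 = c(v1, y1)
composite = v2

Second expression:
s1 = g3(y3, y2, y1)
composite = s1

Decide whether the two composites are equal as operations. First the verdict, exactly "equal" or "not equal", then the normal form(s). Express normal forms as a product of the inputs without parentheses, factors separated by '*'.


equal; both compose to y3 * y2 * y1


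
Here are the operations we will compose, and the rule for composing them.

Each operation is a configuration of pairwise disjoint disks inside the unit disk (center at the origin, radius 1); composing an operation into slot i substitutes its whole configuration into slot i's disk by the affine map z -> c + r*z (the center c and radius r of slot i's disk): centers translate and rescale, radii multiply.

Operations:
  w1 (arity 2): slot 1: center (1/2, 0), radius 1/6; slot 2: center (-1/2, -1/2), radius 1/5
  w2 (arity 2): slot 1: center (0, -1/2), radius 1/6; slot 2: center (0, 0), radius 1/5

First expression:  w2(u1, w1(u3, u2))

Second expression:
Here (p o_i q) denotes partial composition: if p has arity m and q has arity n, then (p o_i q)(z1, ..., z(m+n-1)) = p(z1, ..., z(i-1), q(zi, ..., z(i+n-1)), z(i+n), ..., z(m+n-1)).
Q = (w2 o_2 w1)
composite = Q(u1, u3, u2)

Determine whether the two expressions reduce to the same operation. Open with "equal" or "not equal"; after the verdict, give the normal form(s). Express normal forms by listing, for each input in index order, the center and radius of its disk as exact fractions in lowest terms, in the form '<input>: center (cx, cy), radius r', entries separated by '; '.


equal: each reduces to u1: center (0, -1/2), radius 1/6; u2: center (-1/10, -1/10), radius 1/25; u3: center (1/10, 0), radius 1/30

Reducing the first expression gives u1: center (0, -1/2), radius 1/6; u2: center (-1/10, -1/10), radius 1/25; u3: center (1/10, 0), radius 1/30
Reducing the second expression gives u1: center (0, -1/2), radius 1/6; u2: center (-1/10, -1/10), radius 1/25; u3: center (1/10, 0), radius 1/30
Identical normal forms: equal.


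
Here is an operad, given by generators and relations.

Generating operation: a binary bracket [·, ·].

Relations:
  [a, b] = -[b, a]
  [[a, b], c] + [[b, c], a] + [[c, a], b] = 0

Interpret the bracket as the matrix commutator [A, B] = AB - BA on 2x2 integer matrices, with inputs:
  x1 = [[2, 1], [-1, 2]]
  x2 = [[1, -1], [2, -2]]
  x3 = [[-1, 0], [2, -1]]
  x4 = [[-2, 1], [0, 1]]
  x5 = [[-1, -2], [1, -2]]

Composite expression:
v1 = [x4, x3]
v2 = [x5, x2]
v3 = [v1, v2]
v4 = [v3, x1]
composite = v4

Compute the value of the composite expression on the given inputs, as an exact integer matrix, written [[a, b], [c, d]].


[[20, -60], [-60, -20]]


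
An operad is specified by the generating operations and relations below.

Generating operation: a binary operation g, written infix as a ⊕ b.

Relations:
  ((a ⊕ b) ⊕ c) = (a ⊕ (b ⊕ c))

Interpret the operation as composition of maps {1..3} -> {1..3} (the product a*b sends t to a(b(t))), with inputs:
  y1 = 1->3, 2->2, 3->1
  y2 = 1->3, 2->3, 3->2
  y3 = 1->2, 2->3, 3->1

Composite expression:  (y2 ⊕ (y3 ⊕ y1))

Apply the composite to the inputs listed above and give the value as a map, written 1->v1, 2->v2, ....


1->3, 2->2, 3->3

(y3 ⊕ y1) = 1->1, 2->3, 3->2
(y2 ⊕ (y3 ⊕ y1)) = 1->3, 2->2, 3->3


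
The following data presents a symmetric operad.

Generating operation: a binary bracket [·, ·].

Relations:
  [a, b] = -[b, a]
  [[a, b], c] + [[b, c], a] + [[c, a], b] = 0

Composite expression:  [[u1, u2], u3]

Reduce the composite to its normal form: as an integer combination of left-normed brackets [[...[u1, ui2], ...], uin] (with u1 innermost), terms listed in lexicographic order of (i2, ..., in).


A multilinear Lie element is pinned by u1-initial words (u1 innermost).
Composite bracket: [[u1, u2], u3]
Under [a, b] = ab - ba we get 4 signed associative words (2^2 = 4).
Coefficients come from the u1-initial words:
  sign of u1u2u3 is +1, so it contributes +[[u1, u2], u3]

[[u1, u2], u3]


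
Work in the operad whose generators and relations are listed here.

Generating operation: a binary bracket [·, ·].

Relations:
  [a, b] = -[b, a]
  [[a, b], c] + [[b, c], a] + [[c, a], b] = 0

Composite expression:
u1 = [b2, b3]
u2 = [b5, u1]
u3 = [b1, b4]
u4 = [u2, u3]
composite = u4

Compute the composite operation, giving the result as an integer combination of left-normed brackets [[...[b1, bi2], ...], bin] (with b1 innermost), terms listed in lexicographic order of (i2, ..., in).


[[[[b1, b4], b2], b3], b5] - [[[[b1, b4], b3], b2], b5] - [[[[b1, b4], b5], b2], b3] + [[[[b1, b4], b5], b3], b2]

A multilinear Lie element is pinned by b1-initial words (b1 innermost).
Composite bracket: [[b5, [b2, b3]], [b1, b4]]
The bracket unfolds into 16 signed words via [a, b] = ab - ba (2^4 = 16).
Collect the words opening with b1:
  word b1b4b2b3b5 has sign +1, contributing +[[[[b1, b4], b2], b3], b5]
  word b1b4b3b2b5 has sign -1, contributing -[[[[b1, b4], b3], b2], b5]
  word b1b4b5b2b3 has sign -1, contributing -[[[[b1, b4], b5], b2], b3]
  word b1b4b5b3b2 has sign +1, contributing +[[[[b1, b4], b5], b3], b2]


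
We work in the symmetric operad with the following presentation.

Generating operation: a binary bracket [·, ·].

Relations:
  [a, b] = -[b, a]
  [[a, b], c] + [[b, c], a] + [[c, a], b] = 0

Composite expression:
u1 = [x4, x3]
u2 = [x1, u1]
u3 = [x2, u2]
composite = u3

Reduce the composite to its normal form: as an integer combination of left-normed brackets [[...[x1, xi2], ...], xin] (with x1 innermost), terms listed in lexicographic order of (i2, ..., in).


[[[x1, x3], x4], x2] - [[[x1, x4], x3], x2]

Antisymmetry and Jacobi reduce to x1-anchored left-normed brackets.
Composite bracket: [x2, [x1, [x4, x3]]]
Applying ab - ba throughout gives 8 signed words (2^3 = 8).
Keep just the words that open with x1:
  word x1x3x4x2 has sign +1, contributing +[[[x1, x3], x4], x2]
  word x1x4x3x2 has sign -1, contributing -[[[x1, x4], x3], x2]


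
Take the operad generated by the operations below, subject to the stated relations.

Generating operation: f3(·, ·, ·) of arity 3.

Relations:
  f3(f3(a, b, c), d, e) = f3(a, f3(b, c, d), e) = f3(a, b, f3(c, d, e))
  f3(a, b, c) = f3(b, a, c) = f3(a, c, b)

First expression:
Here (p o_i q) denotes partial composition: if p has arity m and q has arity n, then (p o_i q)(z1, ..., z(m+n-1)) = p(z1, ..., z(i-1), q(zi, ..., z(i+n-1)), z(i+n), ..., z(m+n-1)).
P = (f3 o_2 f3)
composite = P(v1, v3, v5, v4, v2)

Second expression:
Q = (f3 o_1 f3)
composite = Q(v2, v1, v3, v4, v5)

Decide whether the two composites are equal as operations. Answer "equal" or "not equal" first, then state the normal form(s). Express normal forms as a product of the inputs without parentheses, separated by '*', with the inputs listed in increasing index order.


equal — both sides give v1 * v2 * v3 * v4 * v5

The first expression reduces to v1 * v2 * v3 * v4 * v5
The second expression reduces to v1 * v2 * v3 * v4 * v5
One common form — equal.


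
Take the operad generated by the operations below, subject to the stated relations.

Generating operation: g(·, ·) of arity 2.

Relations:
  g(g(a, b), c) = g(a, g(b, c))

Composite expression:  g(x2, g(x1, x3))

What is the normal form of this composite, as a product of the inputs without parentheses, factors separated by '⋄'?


x2 ⋄ x1 ⋄ x3

Every regrouping of g is equal, so read the x-inputs in written order.
g(x1, x3) spells out as x1 ⋄ x3
g(x2, g(x1, x3)) spells out as x2 ⋄ x1 ⋄ x3


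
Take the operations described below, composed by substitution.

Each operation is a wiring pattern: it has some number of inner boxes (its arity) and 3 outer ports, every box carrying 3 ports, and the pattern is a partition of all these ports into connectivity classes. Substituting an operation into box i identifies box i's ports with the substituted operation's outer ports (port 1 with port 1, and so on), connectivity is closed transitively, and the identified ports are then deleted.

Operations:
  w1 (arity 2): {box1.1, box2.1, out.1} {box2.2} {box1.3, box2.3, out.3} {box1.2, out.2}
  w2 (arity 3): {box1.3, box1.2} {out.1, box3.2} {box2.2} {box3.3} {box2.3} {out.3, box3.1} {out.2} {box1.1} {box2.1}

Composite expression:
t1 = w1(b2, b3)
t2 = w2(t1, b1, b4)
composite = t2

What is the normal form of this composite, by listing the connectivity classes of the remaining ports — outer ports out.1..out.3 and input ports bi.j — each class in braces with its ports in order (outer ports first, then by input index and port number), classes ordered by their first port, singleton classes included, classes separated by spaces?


{out.1, b4.2} {out.2} {out.3, b4.1} {b1.1} {b1.2} {b1.3} {b2.1, b3.1} {b2.2, b2.3, b3.3} {b3.2} {b4.3}


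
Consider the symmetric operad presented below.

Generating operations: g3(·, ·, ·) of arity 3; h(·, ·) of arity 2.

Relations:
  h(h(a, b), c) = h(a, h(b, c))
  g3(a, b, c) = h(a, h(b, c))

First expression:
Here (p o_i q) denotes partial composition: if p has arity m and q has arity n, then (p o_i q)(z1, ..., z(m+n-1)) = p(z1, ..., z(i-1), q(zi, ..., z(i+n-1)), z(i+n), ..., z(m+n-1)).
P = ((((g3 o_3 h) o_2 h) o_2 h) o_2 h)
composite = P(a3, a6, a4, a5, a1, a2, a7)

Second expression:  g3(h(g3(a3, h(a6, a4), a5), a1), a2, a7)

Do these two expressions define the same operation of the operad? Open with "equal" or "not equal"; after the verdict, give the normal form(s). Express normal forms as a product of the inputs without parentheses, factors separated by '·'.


equal; the common form is a3 · a6 · a4 · a5 · a1 · a2 · a7

The first composite normalizes to a3 · a6 · a4 · a5 · a1 · a2 · a7
The second composite normalizes to a3 · a6 · a4 · a5 · a1 · a2 · a7
Same normal form: equal.


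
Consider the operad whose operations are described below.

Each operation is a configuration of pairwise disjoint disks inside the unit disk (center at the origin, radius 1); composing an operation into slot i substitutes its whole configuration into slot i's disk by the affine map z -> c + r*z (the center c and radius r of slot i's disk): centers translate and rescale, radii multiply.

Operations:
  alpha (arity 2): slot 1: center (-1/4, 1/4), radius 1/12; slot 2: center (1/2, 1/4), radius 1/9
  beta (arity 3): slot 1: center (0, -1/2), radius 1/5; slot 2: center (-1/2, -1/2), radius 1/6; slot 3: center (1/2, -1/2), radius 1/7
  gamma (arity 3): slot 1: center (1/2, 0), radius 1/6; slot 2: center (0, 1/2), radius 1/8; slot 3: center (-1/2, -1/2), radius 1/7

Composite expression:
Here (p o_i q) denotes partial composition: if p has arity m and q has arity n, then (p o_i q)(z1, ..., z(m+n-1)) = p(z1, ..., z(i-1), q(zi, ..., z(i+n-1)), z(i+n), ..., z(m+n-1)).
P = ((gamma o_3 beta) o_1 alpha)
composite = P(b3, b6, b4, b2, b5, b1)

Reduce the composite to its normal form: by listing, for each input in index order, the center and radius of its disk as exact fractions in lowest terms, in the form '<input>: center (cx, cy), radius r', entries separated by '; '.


b1: center (-3/7, -4/7), radius 1/49; b2: center (-1/2, -4/7), radius 1/35; b3: center (11/24, 1/24), radius 1/72; b4: center (0, 1/2), radius 1/8; b5: center (-4/7, -4/7), radius 1/42; b6: center (7/12, 1/24), radius 1/54

Follow each b-input down from gamma: c' goes to c + r*c', radius to r*r'.
tracing b3 down its 2-map path: center (11/24, 1/24), radius 1/72
tracing b6 down its 2-map path: center (7/12, 1/24), radius 1/54
tracing b4 down its 1-map path: center (0, 1/2), radius 1/8
tracing b2 down its 2-map path: center (-1/2, -4/7), radius 1/35
tracing b5 down its 2-map path: center (-4/7, -4/7), radius 1/42
tracing b1 down its 2-map path: center (-3/7, -4/7), radius 1/49


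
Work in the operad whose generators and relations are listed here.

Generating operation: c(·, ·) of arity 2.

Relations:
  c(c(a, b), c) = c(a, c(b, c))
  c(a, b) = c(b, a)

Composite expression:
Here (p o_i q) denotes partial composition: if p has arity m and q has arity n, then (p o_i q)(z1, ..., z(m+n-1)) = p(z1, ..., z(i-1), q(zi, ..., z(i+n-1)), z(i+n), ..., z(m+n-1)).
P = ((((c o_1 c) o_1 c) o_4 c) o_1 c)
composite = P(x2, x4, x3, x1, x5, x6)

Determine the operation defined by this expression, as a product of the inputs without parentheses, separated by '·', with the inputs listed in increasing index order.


x1 · x2 · x3 · x4 · x5 · x6


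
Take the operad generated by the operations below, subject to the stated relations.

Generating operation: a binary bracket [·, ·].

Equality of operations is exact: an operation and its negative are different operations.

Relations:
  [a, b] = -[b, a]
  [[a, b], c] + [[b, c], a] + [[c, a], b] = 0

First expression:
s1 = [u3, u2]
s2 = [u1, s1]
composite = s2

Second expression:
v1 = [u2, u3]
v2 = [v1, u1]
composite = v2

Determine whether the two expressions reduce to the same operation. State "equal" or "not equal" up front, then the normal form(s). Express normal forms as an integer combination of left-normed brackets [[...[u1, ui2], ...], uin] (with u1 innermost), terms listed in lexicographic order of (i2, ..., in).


equal — both sides give -[[u1, u2], u3] + [[u1, u3], u2]

In normal form, the first expression is -[[u1, u2], u3] + [[u1, u3], u2]
In normal form, the second expression is -[[u1, u2], u3] + [[u1, u3], u2]
Same normal form: equal.


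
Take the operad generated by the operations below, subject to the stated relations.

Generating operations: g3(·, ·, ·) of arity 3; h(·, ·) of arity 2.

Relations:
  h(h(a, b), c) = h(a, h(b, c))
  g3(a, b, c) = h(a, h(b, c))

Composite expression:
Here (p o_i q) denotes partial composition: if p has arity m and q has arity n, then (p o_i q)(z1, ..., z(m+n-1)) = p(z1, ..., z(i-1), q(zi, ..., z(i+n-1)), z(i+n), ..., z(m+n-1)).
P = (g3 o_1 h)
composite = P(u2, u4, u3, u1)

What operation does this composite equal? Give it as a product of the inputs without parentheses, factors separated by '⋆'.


u2 ⋆ u4 ⋆ u3 ⋆ u1

Under associativity of g3, the answer is the u's in reading order.
h(u2, u4) spells out as u2 ⋆ u4
g3(h(u2, u4), u3, u1) spells out as u2 ⋆ u4 ⋆ u3 ⋆ u1


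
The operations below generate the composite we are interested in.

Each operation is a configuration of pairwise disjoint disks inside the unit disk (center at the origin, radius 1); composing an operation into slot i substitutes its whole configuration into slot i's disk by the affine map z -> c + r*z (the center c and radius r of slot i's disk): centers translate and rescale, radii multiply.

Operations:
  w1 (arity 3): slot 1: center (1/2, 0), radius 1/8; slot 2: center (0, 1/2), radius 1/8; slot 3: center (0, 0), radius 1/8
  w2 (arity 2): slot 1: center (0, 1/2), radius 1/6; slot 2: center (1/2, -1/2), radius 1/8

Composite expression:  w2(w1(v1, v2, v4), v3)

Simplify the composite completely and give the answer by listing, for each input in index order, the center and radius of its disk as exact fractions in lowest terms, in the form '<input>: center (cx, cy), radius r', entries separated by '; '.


Below w2, radii multiply path by path; the v-disk centers shift.
tracing v1 down its 2-map path: center (1/12, 1/2), radius 1/48
tracing v2 down its 2-map path: center (0, 7/12), radius 1/48
tracing v4 down its 2-map path: center (0, 1/2), radius 1/48
tracing v3 down its 1-map path: center (1/2, -1/2), radius 1/8

v1: center (1/12, 1/2), radius 1/48; v2: center (0, 7/12), radius 1/48; v3: center (1/2, -1/2), radius 1/8; v4: center (0, 1/2), radius 1/48


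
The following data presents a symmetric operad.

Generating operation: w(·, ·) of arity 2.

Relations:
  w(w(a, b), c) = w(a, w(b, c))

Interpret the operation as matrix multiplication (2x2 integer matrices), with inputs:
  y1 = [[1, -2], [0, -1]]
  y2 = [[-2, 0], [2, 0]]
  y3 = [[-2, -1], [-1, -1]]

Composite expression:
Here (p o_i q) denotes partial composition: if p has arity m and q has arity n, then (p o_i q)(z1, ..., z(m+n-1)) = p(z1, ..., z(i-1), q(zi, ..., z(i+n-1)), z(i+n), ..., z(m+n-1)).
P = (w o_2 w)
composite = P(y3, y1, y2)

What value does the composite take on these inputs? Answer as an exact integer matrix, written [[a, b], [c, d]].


[[14, 0], [8, 0]]

w(y1, y2) = [[-6, 0], [-2, 0]]
w(y3, w(y1, y2)) = [[14, 0], [8, 0]]


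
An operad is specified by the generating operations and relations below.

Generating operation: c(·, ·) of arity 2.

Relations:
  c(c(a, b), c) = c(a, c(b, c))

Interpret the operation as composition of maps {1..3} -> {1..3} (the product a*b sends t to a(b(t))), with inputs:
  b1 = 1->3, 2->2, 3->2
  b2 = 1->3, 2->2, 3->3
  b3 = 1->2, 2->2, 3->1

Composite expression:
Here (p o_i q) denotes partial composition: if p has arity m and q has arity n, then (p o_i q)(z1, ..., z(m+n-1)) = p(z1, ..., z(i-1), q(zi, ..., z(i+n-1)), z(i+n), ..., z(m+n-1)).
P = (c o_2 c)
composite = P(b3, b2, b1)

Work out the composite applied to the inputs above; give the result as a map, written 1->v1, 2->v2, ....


1->1, 2->2, 3->2


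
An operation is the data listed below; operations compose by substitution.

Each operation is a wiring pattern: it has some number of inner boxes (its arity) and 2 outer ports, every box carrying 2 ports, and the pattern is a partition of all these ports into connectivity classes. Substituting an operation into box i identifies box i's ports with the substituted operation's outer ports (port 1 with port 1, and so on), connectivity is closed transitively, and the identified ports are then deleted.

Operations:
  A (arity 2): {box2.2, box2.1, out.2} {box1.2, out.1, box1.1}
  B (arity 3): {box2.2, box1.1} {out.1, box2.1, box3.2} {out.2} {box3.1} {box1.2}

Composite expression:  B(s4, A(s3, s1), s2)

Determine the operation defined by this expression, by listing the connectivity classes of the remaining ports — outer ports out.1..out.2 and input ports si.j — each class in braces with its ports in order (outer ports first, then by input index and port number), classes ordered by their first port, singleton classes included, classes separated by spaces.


{out.1, s2.2, s3.1, s3.2} {out.2} {s1.1, s1.2, s4.1} {s2.1} {s4.2}


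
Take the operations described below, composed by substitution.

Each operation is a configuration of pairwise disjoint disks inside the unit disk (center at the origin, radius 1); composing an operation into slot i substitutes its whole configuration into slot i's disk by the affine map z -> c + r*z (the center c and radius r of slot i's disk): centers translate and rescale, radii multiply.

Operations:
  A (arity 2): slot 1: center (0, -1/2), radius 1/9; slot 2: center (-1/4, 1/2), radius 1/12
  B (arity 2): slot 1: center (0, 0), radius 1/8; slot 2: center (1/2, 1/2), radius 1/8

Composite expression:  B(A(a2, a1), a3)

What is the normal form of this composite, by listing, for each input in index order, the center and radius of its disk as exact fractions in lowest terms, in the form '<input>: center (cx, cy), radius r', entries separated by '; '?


a1: center (-1/32, 1/16), radius 1/96; a2: center (0, -1/16), radius 1/72; a3: center (1/2, 1/2), radius 1/8

Only the slot chain above each a matters under B; compose those maps.
input a2: applying the 2 nested substitutions gives center (0, -1/16), radius 1/72
input a1: applying the 2 nested substitutions gives center (-1/32, 1/16), radius 1/96
input a3: applying the 1 nested substitution gives center (1/2, 1/2), radius 1/8


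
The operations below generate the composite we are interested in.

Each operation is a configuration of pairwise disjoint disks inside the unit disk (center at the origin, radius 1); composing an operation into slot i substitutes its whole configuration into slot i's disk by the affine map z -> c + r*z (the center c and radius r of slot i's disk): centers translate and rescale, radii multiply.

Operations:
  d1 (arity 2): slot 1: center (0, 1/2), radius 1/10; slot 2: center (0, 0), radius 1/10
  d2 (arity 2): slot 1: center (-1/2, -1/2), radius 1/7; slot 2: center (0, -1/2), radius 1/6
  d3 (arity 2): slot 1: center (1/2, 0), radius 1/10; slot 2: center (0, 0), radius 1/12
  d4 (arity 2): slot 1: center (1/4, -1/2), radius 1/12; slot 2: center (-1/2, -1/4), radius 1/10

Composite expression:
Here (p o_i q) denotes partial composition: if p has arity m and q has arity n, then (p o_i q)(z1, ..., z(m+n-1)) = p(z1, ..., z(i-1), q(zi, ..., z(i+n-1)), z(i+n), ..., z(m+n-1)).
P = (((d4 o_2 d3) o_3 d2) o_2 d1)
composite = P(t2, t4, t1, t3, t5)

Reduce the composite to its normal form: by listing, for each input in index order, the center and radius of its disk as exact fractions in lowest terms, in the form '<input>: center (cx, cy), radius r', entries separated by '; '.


t1: center (-9/20, -1/4), radius 1/1000; t2: center (1/4, -1/2), radius 1/12; t3: center (-121/240, -61/240), radius 1/840; t4: center (-9/20, -49/200), radius 1/1000; t5: center (-1/2, -61/240), radius 1/720

Follow each t-input down from d4: c' goes to c + r*c', radius to r*r'.
input t2: composing its 1 substitution step yields center (1/4, -1/2), radius 1/12
input t4: composing its 3 substitution steps yields center (-9/20, -49/200), radius 1/1000
input t1: composing its 3 substitution steps yields center (-9/20, -1/4), radius 1/1000
input t3: composing its 3 substitution steps yields center (-121/240, -61/240), radius 1/840
input t5: composing its 3 substitution steps yields center (-1/2, -61/240), radius 1/720


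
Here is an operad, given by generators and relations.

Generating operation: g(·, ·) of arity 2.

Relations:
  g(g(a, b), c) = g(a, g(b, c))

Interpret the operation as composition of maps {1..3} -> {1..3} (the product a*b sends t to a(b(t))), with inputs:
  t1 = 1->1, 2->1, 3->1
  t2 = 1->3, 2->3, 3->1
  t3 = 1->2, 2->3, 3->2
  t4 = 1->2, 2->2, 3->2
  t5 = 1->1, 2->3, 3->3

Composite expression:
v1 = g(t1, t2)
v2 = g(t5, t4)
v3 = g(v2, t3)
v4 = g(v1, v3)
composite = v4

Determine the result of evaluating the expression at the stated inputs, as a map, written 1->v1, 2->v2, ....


1->1, 2->1, 3->1

g(t1, t2) = 1->1, 2->1, 3->1
g(t5, t4) = 1->3, 2->3, 3->3
g(g(t5, t4), t3) = 1->3, 2->3, 3->3
g(g(t1, t2), g(g(t5, t4), t3)) = 1->1, 2->1, 3->1


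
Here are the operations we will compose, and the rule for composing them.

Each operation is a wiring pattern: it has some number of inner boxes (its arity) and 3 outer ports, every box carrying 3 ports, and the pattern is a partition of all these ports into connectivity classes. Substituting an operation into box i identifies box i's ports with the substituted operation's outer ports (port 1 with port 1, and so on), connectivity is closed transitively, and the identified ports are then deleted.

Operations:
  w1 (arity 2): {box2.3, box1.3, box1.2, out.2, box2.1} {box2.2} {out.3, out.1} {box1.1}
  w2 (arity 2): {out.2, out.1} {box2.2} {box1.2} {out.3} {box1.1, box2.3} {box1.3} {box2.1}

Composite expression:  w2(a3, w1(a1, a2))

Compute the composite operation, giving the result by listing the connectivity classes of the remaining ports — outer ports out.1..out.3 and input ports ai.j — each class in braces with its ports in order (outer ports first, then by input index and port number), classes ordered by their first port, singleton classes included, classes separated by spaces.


{out.1, out.2} {out.3} {a1.1} {a1.2, a1.3, a2.1, a2.3} {a2.2} {a3.1} {a3.2} {a3.3}

Two ports join when wires chain via w2-identified ports.
composing w1 on (a1, a2), with out.j its own outer ports: {out.1, out.3} {out.2, a1.2, a1.3, a2.1, a2.3} {a1.1} {a2.2}
composing w2 on (a3, a1, a2), with out.j its own outer ports: {out.1, out.2} {out.3} {a1.1} {a1.2, a1.3, a2.1, a2.3} {a2.2} {a3.1} {a3.2} {a3.3}


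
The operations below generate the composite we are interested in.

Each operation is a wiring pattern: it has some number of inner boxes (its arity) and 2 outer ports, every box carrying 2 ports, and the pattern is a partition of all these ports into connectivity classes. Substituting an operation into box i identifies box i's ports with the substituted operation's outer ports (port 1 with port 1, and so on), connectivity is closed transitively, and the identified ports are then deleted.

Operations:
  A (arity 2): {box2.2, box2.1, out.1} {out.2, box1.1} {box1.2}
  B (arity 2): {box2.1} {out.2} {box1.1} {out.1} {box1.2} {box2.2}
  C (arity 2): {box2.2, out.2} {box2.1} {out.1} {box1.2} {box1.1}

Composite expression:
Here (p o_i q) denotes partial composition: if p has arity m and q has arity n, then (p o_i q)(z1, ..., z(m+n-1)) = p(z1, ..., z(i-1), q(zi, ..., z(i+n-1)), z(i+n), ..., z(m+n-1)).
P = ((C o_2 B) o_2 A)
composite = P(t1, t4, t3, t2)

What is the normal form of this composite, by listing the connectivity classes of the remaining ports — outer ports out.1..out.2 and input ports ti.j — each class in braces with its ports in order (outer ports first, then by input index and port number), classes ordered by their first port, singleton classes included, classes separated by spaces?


{out.1} {out.2} {t1.1} {t1.2} {t2.1} {t2.2} {t3.1, t3.2} {t4.1} {t4.2}

Reachability decides: close wires over C-identified ports.
composing A on (t4, t3), with out.j its own outer ports: {out.1, t3.1, t3.2} {out.2, t4.1} {t4.2}
composing B on (t4, t3, t2), with out.j its own outer ports: {out.1} {out.2} {t2.1} {t2.2} {t3.1, t3.2} {t4.1} {t4.2}
composing C on (t1, t4, t3, t2), with out.j its own outer ports: {out.1} {out.2} {t1.1} {t1.2} {t2.1} {t2.2} {t3.1, t3.2} {t4.1} {t4.2}


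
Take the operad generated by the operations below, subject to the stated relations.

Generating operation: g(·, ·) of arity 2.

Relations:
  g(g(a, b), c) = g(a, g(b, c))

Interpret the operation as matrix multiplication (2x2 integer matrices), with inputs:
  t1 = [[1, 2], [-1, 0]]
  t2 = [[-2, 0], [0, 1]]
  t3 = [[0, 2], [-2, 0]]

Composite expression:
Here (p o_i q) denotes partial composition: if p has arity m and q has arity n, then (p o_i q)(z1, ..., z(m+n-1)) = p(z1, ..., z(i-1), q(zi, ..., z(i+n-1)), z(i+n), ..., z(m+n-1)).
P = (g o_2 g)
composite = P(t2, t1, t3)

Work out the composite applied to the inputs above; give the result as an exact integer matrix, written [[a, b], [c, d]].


g(t1, t3) = [[-4, 2], [0, -2]]
g(t2, g(t1, t3)) = [[8, -4], [0, -2]]

[[8, -4], [0, -2]]


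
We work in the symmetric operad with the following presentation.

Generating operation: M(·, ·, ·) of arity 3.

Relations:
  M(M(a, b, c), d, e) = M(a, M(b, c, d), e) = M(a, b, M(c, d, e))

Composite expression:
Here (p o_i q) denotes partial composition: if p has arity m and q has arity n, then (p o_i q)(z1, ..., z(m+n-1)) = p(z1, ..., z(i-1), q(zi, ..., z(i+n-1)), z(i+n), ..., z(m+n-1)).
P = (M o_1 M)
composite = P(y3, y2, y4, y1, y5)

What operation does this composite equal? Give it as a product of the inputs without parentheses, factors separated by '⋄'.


Under associativity of M, the answer is the y's in reading order.
M(y3, y2, y4) unparenthesizes to y3 ⋄ y2 ⋄ y4
M(M(y3, y2, y4), y1, y5) unparenthesizes to y3 ⋄ y2 ⋄ y4 ⋄ y1 ⋄ y5

y3 ⋄ y2 ⋄ y4 ⋄ y1 ⋄ y5


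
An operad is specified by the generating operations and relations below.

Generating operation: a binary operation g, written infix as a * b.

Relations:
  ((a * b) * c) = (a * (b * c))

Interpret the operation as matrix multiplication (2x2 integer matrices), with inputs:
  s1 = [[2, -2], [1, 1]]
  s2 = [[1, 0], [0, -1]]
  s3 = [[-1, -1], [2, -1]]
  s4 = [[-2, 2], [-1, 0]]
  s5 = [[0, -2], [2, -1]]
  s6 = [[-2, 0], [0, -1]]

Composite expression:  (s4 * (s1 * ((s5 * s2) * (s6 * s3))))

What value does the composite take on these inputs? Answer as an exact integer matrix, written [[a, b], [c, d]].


[[20, 26], [12, 6]]


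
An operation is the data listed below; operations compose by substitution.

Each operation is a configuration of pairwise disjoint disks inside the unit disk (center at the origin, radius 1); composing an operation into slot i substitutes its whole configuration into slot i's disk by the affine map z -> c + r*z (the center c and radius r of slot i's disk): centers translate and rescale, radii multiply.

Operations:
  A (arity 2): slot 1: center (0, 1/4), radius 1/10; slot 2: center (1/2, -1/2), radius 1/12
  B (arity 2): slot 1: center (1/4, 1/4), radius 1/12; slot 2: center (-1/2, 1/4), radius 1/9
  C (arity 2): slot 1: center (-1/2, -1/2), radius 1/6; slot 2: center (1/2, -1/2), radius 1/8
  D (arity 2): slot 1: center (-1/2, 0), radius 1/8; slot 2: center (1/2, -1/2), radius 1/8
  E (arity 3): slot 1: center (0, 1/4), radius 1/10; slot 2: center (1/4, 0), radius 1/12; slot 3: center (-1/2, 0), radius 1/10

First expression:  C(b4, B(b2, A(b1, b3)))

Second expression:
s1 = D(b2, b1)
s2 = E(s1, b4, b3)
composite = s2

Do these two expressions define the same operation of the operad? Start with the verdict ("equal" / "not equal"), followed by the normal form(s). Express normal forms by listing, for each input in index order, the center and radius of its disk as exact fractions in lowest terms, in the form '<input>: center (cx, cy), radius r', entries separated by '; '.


not equal; the first gives b1: center (7/16, -67/144), radius 1/720; b2: center (17/32, -15/32), radius 1/96; b3: center (4/9, -137/288), radius 1/864; b4: center (-1/2, -1/2), radius 1/6 and the second b1: center (1/20, 1/5), radius 1/80; b2: center (-1/20, 1/4), radius 1/80; b3: center (-1/2, 0), radius 1/10; b4: center (1/4, 0), radius 1/12


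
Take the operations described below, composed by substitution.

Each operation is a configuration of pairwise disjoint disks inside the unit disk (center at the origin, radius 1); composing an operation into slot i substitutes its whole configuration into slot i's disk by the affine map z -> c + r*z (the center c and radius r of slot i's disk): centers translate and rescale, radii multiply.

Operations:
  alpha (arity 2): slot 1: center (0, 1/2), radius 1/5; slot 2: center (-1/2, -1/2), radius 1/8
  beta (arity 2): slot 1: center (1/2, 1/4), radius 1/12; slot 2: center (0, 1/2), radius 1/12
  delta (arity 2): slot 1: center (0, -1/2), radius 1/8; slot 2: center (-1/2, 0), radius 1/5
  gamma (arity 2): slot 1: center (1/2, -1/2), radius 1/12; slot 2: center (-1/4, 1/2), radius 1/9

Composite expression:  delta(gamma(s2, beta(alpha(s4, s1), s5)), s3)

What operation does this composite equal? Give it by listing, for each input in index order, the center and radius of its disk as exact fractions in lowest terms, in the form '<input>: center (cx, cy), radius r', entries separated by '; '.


s1: center (-43/1728, -751/1728), radius 1/6912; s2: center (1/16, -9/16), radius 1/96; s3: center (-1/2, 0), radius 1/5; s4: center (-7/288, -749/1728), radius 1/4320; s5: center (-1/32, -31/72), radius 1/864

Only the slot chain above each s matters under delta; compose those maps.
s2 passes through 2 substitutions, ending at center (1/16, -9/16), radius 1/96
s4 passes through 4 substitutions, ending at center (-7/288, -749/1728), radius 1/4320
s1 passes through 4 substitutions, ending at center (-43/1728, -751/1728), radius 1/6912
s5 passes through 3 substitutions, ending at center (-1/32, -31/72), radius 1/864
s3 passes through 1 substitution, ending at center (-1/2, 0), radius 1/5
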